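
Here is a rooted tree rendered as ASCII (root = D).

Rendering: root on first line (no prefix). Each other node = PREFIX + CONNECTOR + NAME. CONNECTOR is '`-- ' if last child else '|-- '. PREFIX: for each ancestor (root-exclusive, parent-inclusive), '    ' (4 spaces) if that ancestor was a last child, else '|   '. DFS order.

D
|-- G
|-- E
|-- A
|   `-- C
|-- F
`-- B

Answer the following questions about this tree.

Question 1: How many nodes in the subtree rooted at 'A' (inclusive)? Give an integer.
Subtree rooted at A contains: A, C
Count = 2

Answer: 2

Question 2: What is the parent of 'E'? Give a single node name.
Answer: D

Derivation:
Scan adjacency: E appears as child of D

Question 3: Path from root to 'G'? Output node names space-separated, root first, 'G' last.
Answer: D G

Derivation:
Walk down from root: D -> G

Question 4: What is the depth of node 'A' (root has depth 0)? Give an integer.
Answer: 1

Derivation:
Path from root to A: D -> A
Depth = number of edges = 1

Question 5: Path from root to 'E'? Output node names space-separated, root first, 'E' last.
Answer: D E

Derivation:
Walk down from root: D -> E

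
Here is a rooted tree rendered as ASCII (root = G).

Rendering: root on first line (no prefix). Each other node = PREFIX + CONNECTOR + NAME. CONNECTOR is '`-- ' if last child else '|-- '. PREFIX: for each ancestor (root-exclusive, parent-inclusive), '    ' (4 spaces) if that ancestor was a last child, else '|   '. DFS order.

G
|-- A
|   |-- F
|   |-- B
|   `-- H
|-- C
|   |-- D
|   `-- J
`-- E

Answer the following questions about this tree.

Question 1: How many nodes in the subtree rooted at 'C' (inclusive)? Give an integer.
Subtree rooted at C contains: C, D, J
Count = 3

Answer: 3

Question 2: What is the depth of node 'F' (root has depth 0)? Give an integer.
Answer: 2

Derivation:
Path from root to F: G -> A -> F
Depth = number of edges = 2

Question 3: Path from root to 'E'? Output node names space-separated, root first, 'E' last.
Answer: G E

Derivation:
Walk down from root: G -> E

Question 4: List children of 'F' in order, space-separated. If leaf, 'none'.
Answer: none

Derivation:
Node F's children (from adjacency): (leaf)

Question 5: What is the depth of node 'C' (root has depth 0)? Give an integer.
Answer: 1

Derivation:
Path from root to C: G -> C
Depth = number of edges = 1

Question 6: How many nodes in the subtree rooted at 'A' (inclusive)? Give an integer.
Subtree rooted at A contains: A, B, F, H
Count = 4

Answer: 4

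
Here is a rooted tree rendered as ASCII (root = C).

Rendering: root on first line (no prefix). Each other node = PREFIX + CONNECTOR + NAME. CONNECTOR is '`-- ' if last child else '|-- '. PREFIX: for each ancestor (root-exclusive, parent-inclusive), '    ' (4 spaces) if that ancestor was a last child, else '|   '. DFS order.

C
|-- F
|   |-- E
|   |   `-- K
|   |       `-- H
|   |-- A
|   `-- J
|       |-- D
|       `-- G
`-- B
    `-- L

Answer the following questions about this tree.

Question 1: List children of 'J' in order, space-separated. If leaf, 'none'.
Answer: D G

Derivation:
Node J's children (from adjacency): D, G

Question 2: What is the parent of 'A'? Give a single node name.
Answer: F

Derivation:
Scan adjacency: A appears as child of F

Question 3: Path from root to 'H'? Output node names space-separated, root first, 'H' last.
Walk down from root: C -> F -> E -> K -> H

Answer: C F E K H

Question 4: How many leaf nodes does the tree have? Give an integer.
Answer: 5

Derivation:
Leaves (nodes with no children): A, D, G, H, L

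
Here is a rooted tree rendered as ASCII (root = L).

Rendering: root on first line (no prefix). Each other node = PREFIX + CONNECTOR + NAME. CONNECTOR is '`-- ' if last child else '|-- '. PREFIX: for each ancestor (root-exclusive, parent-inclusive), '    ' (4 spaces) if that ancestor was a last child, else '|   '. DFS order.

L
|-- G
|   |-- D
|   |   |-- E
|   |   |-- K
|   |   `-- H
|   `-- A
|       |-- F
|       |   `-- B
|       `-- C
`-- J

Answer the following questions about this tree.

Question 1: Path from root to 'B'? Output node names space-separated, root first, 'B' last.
Answer: L G A F B

Derivation:
Walk down from root: L -> G -> A -> F -> B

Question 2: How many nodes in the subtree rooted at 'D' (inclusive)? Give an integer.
Answer: 4

Derivation:
Subtree rooted at D contains: D, E, H, K
Count = 4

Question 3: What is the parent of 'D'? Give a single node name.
Answer: G

Derivation:
Scan adjacency: D appears as child of G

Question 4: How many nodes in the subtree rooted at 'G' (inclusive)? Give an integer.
Answer: 9

Derivation:
Subtree rooted at G contains: A, B, C, D, E, F, G, H, K
Count = 9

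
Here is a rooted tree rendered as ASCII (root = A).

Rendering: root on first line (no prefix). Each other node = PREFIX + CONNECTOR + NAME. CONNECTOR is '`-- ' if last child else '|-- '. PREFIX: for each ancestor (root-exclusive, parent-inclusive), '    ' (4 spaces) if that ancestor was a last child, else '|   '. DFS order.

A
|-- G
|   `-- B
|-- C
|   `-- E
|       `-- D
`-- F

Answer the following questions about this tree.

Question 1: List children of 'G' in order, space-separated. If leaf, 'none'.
Node G's children (from adjacency): B

Answer: B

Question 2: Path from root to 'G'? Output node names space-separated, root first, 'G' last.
Walk down from root: A -> G

Answer: A G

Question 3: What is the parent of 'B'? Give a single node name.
Scan adjacency: B appears as child of G

Answer: G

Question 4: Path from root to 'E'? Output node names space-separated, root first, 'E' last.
Walk down from root: A -> C -> E

Answer: A C E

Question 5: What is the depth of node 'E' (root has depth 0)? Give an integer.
Answer: 2

Derivation:
Path from root to E: A -> C -> E
Depth = number of edges = 2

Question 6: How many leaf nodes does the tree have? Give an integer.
Answer: 3

Derivation:
Leaves (nodes with no children): B, D, F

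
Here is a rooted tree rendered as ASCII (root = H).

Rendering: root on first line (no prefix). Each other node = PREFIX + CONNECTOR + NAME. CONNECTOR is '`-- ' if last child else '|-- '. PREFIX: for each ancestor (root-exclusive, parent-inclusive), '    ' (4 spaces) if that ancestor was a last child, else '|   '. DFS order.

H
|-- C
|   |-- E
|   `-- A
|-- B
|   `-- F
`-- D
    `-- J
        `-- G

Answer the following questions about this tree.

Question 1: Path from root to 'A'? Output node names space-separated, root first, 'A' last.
Walk down from root: H -> C -> A

Answer: H C A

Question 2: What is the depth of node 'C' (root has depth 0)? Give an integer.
Path from root to C: H -> C
Depth = number of edges = 1

Answer: 1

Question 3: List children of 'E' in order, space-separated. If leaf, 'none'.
Answer: none

Derivation:
Node E's children (from adjacency): (leaf)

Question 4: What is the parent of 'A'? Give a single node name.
Answer: C

Derivation:
Scan adjacency: A appears as child of C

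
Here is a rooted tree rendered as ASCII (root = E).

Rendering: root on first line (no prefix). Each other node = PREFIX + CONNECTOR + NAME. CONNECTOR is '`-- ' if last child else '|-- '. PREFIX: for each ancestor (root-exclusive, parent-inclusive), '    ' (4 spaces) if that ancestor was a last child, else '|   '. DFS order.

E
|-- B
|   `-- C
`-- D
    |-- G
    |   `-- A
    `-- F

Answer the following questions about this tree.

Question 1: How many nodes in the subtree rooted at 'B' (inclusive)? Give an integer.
Subtree rooted at B contains: B, C
Count = 2

Answer: 2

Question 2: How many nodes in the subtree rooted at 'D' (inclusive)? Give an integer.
Answer: 4

Derivation:
Subtree rooted at D contains: A, D, F, G
Count = 4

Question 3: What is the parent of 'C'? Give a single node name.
Scan adjacency: C appears as child of B

Answer: B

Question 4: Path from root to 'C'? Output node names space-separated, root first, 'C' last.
Walk down from root: E -> B -> C

Answer: E B C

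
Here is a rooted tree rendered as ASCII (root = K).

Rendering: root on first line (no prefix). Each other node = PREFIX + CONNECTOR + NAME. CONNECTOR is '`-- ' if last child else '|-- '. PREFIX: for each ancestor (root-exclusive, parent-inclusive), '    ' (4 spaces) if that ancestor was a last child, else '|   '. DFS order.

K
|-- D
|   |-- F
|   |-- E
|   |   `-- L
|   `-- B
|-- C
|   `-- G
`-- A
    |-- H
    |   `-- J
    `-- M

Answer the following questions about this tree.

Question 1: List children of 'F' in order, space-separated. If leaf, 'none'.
Answer: none

Derivation:
Node F's children (from adjacency): (leaf)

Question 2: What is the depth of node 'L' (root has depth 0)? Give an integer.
Path from root to L: K -> D -> E -> L
Depth = number of edges = 3

Answer: 3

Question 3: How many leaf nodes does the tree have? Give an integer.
Answer: 6

Derivation:
Leaves (nodes with no children): B, F, G, J, L, M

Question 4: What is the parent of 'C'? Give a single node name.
Scan adjacency: C appears as child of K

Answer: K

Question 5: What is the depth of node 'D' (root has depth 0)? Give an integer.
Path from root to D: K -> D
Depth = number of edges = 1

Answer: 1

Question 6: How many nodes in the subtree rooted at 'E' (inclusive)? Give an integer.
Subtree rooted at E contains: E, L
Count = 2

Answer: 2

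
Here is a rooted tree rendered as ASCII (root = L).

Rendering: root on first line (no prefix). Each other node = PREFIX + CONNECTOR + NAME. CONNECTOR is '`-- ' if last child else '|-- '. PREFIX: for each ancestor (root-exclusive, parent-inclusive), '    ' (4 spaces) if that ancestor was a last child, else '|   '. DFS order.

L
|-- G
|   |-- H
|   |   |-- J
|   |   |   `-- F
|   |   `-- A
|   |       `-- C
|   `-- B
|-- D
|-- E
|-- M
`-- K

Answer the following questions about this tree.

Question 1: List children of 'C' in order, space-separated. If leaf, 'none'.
Answer: none

Derivation:
Node C's children (from adjacency): (leaf)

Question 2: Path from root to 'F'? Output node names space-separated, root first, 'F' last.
Answer: L G H J F

Derivation:
Walk down from root: L -> G -> H -> J -> F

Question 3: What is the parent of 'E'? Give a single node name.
Answer: L

Derivation:
Scan adjacency: E appears as child of L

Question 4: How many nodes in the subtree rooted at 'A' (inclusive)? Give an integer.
Answer: 2

Derivation:
Subtree rooted at A contains: A, C
Count = 2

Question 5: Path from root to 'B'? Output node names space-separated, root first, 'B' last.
Answer: L G B

Derivation:
Walk down from root: L -> G -> B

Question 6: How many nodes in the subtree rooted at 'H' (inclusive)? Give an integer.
Subtree rooted at H contains: A, C, F, H, J
Count = 5

Answer: 5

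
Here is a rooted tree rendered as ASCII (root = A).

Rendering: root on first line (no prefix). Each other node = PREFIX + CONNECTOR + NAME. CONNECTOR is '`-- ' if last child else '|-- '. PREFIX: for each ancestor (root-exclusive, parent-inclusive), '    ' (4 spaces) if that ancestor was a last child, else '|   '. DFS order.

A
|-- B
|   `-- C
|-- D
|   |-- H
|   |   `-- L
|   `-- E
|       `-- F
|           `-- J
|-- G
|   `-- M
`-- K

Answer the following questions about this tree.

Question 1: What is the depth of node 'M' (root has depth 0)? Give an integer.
Answer: 2

Derivation:
Path from root to M: A -> G -> M
Depth = number of edges = 2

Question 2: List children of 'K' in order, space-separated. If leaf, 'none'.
Answer: none

Derivation:
Node K's children (from adjacency): (leaf)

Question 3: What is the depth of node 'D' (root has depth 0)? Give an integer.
Answer: 1

Derivation:
Path from root to D: A -> D
Depth = number of edges = 1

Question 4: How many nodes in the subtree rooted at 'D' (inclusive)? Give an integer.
Subtree rooted at D contains: D, E, F, H, J, L
Count = 6

Answer: 6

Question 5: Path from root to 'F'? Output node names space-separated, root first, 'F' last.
Walk down from root: A -> D -> E -> F

Answer: A D E F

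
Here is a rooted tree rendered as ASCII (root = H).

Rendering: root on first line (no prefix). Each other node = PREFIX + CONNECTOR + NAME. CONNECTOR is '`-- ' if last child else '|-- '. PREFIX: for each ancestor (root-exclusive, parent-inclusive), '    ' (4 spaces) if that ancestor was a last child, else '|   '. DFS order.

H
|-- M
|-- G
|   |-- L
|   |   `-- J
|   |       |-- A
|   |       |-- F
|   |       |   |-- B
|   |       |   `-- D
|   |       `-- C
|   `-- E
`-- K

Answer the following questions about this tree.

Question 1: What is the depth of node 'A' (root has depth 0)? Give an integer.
Answer: 4

Derivation:
Path from root to A: H -> G -> L -> J -> A
Depth = number of edges = 4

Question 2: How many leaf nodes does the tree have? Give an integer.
Answer: 7

Derivation:
Leaves (nodes with no children): A, B, C, D, E, K, M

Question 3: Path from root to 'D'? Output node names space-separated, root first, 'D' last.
Answer: H G L J F D

Derivation:
Walk down from root: H -> G -> L -> J -> F -> D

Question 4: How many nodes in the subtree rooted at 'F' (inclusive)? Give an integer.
Answer: 3

Derivation:
Subtree rooted at F contains: B, D, F
Count = 3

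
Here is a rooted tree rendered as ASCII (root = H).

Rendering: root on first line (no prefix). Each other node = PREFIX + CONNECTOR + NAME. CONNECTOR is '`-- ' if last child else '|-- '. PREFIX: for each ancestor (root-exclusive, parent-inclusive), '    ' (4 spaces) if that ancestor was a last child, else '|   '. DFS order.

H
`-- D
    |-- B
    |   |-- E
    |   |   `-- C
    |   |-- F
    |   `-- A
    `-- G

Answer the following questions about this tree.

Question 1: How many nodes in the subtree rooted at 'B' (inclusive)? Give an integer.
Answer: 5

Derivation:
Subtree rooted at B contains: A, B, C, E, F
Count = 5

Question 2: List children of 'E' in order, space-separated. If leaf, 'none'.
Node E's children (from adjacency): C

Answer: C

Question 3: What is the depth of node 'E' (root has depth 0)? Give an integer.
Path from root to E: H -> D -> B -> E
Depth = number of edges = 3

Answer: 3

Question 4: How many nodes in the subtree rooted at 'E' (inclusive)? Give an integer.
Answer: 2

Derivation:
Subtree rooted at E contains: C, E
Count = 2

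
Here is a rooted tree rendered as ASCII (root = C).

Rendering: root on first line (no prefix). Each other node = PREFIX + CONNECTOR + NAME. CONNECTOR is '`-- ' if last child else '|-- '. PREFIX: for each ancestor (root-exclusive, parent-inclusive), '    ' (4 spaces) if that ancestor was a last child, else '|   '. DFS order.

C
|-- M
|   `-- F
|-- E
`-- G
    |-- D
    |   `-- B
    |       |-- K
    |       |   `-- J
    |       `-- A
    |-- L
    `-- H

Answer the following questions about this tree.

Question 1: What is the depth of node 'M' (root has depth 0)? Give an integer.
Path from root to M: C -> M
Depth = number of edges = 1

Answer: 1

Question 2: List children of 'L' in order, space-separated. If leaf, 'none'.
Answer: none

Derivation:
Node L's children (from adjacency): (leaf)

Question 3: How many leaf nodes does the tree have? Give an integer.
Leaves (nodes with no children): A, E, F, H, J, L

Answer: 6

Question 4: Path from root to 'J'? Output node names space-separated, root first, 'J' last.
Answer: C G D B K J

Derivation:
Walk down from root: C -> G -> D -> B -> K -> J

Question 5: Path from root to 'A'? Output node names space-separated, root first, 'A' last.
Answer: C G D B A

Derivation:
Walk down from root: C -> G -> D -> B -> A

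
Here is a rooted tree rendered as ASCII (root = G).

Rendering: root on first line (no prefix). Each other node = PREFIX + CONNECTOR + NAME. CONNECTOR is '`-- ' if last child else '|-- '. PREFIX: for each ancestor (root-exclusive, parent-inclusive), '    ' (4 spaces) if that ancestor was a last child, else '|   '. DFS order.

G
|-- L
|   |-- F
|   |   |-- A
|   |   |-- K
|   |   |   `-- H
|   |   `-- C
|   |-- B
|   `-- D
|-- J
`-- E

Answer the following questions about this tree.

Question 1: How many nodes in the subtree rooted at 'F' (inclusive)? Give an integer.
Answer: 5

Derivation:
Subtree rooted at F contains: A, C, F, H, K
Count = 5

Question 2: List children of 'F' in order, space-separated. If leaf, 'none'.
Node F's children (from adjacency): A, K, C

Answer: A K C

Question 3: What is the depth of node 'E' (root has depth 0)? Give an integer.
Path from root to E: G -> E
Depth = number of edges = 1

Answer: 1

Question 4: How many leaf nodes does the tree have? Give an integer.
Leaves (nodes with no children): A, B, C, D, E, H, J

Answer: 7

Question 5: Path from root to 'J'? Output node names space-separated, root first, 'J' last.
Walk down from root: G -> J

Answer: G J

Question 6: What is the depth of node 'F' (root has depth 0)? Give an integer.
Answer: 2

Derivation:
Path from root to F: G -> L -> F
Depth = number of edges = 2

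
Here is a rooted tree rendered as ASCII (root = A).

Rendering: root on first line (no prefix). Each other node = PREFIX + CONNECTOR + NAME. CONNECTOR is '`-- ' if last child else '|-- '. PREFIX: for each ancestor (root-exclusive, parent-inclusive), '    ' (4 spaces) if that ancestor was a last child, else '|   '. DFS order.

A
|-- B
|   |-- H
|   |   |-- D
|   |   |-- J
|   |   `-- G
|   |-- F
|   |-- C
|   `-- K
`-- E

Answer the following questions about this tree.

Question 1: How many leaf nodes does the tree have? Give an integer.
Leaves (nodes with no children): C, D, E, F, G, J, K

Answer: 7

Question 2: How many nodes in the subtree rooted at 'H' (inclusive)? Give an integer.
Subtree rooted at H contains: D, G, H, J
Count = 4

Answer: 4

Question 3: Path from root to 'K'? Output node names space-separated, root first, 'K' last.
Answer: A B K

Derivation:
Walk down from root: A -> B -> K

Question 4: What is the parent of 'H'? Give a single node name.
Scan adjacency: H appears as child of B

Answer: B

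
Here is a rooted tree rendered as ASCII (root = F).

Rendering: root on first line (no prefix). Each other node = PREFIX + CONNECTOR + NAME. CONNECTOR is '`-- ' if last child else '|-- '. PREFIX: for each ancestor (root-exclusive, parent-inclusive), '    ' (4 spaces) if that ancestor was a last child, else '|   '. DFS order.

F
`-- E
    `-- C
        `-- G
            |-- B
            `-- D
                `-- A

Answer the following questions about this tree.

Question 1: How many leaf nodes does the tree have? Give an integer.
Answer: 2

Derivation:
Leaves (nodes with no children): A, B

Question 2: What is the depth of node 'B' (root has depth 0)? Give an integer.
Answer: 4

Derivation:
Path from root to B: F -> E -> C -> G -> B
Depth = number of edges = 4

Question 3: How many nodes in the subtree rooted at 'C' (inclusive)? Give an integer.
Subtree rooted at C contains: A, B, C, D, G
Count = 5

Answer: 5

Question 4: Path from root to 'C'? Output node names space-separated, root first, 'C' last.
Answer: F E C

Derivation:
Walk down from root: F -> E -> C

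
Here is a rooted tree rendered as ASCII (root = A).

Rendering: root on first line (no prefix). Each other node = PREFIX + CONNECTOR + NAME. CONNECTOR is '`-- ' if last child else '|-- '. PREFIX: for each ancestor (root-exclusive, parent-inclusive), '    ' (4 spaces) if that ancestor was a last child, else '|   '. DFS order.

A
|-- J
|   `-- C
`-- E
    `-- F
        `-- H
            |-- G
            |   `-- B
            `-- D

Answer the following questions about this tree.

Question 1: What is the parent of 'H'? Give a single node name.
Scan adjacency: H appears as child of F

Answer: F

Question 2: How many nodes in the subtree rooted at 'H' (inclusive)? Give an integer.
Answer: 4

Derivation:
Subtree rooted at H contains: B, D, G, H
Count = 4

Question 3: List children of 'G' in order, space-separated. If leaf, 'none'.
Answer: B

Derivation:
Node G's children (from adjacency): B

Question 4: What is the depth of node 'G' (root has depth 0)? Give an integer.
Answer: 4

Derivation:
Path from root to G: A -> E -> F -> H -> G
Depth = number of edges = 4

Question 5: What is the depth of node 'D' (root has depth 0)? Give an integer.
Path from root to D: A -> E -> F -> H -> D
Depth = number of edges = 4

Answer: 4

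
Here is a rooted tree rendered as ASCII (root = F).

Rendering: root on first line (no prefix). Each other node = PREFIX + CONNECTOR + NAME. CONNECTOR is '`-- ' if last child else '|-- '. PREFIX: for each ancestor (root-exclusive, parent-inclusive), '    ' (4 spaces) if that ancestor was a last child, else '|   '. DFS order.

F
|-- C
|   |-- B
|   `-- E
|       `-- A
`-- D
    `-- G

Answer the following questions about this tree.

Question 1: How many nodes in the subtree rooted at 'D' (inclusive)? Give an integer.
Answer: 2

Derivation:
Subtree rooted at D contains: D, G
Count = 2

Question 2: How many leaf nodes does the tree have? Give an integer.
Leaves (nodes with no children): A, B, G

Answer: 3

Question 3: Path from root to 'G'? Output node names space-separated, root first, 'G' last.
Answer: F D G

Derivation:
Walk down from root: F -> D -> G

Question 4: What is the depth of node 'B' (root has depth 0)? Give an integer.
Answer: 2

Derivation:
Path from root to B: F -> C -> B
Depth = number of edges = 2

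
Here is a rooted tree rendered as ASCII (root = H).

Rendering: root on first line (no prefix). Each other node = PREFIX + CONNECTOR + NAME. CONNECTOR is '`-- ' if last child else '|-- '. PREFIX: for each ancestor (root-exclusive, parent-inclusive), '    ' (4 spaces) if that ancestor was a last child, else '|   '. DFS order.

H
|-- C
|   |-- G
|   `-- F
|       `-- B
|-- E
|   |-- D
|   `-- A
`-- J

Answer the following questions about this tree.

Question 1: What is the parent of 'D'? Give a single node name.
Scan adjacency: D appears as child of E

Answer: E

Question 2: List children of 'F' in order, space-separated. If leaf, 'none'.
Node F's children (from adjacency): B

Answer: B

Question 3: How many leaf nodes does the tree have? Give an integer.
Leaves (nodes with no children): A, B, D, G, J

Answer: 5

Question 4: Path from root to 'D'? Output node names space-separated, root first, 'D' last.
Walk down from root: H -> E -> D

Answer: H E D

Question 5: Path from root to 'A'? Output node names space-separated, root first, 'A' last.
Walk down from root: H -> E -> A

Answer: H E A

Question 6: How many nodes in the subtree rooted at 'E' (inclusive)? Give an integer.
Answer: 3

Derivation:
Subtree rooted at E contains: A, D, E
Count = 3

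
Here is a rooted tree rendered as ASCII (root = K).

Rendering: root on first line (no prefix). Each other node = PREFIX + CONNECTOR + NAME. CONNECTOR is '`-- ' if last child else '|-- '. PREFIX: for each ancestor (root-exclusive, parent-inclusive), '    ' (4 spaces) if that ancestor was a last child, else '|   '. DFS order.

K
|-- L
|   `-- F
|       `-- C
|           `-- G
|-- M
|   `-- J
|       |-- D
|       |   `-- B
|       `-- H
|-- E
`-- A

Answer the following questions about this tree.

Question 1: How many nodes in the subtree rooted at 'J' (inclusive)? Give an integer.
Subtree rooted at J contains: B, D, H, J
Count = 4

Answer: 4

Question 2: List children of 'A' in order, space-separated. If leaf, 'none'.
Node A's children (from adjacency): (leaf)

Answer: none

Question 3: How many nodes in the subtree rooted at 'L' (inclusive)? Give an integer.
Subtree rooted at L contains: C, F, G, L
Count = 4

Answer: 4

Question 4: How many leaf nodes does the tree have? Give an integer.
Leaves (nodes with no children): A, B, E, G, H

Answer: 5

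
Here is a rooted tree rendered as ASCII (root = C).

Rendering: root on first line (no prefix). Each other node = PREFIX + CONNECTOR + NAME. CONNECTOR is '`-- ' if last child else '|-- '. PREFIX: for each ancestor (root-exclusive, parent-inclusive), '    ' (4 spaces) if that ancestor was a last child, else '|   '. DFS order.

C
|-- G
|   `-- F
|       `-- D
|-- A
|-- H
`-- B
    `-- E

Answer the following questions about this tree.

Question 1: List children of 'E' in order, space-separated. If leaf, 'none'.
Node E's children (from adjacency): (leaf)

Answer: none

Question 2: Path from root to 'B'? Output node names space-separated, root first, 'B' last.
Walk down from root: C -> B

Answer: C B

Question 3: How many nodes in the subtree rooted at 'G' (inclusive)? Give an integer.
Subtree rooted at G contains: D, F, G
Count = 3

Answer: 3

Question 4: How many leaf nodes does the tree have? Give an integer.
Leaves (nodes with no children): A, D, E, H

Answer: 4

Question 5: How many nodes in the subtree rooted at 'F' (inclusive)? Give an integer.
Answer: 2

Derivation:
Subtree rooted at F contains: D, F
Count = 2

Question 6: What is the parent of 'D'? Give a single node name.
Answer: F

Derivation:
Scan adjacency: D appears as child of F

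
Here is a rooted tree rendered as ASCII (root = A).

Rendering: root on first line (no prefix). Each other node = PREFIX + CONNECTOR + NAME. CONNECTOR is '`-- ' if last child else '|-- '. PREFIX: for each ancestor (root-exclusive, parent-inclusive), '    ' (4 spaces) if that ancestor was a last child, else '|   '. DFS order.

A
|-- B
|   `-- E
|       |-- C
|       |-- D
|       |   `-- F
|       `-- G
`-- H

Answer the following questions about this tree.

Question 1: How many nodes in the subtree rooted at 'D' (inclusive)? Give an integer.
Answer: 2

Derivation:
Subtree rooted at D contains: D, F
Count = 2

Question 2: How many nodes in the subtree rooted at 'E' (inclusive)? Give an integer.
Subtree rooted at E contains: C, D, E, F, G
Count = 5

Answer: 5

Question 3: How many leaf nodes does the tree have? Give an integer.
Answer: 4

Derivation:
Leaves (nodes with no children): C, F, G, H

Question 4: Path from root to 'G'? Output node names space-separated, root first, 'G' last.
Walk down from root: A -> B -> E -> G

Answer: A B E G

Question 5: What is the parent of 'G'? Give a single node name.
Answer: E

Derivation:
Scan adjacency: G appears as child of E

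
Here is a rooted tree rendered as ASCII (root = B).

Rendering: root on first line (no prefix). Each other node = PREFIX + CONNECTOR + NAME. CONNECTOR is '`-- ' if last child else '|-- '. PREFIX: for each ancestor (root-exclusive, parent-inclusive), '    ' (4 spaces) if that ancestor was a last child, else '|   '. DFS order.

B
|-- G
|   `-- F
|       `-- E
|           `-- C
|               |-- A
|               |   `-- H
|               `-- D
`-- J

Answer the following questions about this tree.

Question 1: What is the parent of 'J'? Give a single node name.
Scan adjacency: J appears as child of B

Answer: B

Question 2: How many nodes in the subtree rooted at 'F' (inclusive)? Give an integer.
Answer: 6

Derivation:
Subtree rooted at F contains: A, C, D, E, F, H
Count = 6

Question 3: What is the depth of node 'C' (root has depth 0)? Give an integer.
Answer: 4

Derivation:
Path from root to C: B -> G -> F -> E -> C
Depth = number of edges = 4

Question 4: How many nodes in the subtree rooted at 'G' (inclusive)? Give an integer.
Subtree rooted at G contains: A, C, D, E, F, G, H
Count = 7

Answer: 7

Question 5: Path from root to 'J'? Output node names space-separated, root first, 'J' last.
Answer: B J

Derivation:
Walk down from root: B -> J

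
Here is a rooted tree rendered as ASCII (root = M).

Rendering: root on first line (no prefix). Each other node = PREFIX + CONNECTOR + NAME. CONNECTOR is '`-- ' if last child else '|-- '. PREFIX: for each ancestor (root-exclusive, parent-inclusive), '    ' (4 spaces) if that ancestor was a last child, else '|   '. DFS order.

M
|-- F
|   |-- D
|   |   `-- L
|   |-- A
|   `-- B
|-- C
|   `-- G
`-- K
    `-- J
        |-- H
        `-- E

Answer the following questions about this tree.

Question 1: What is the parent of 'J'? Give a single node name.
Scan adjacency: J appears as child of K

Answer: K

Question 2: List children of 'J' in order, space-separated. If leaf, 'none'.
Node J's children (from adjacency): H, E

Answer: H E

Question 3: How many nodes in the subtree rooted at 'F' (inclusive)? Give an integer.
Subtree rooted at F contains: A, B, D, F, L
Count = 5

Answer: 5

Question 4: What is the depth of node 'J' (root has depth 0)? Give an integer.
Path from root to J: M -> K -> J
Depth = number of edges = 2

Answer: 2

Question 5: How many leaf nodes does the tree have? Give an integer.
Leaves (nodes with no children): A, B, E, G, H, L

Answer: 6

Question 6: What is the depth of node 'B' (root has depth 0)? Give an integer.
Path from root to B: M -> F -> B
Depth = number of edges = 2

Answer: 2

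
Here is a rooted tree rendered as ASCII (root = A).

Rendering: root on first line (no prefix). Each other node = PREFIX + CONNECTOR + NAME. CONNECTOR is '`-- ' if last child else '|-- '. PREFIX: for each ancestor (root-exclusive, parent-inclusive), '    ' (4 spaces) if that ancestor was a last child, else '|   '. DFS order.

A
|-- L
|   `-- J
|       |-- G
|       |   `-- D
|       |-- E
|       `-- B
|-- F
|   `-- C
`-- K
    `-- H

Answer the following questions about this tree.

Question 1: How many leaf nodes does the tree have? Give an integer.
Answer: 5

Derivation:
Leaves (nodes with no children): B, C, D, E, H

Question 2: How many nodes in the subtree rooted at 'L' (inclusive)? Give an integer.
Answer: 6

Derivation:
Subtree rooted at L contains: B, D, E, G, J, L
Count = 6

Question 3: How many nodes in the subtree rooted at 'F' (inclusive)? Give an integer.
Answer: 2

Derivation:
Subtree rooted at F contains: C, F
Count = 2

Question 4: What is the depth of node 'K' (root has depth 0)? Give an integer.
Path from root to K: A -> K
Depth = number of edges = 1

Answer: 1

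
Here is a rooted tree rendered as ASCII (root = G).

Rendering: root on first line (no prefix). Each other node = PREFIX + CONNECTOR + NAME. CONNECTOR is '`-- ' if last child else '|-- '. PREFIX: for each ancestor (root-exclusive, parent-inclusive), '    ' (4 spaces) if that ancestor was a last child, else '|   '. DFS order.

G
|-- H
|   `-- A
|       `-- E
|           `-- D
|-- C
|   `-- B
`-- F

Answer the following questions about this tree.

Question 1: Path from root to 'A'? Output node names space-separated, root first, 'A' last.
Walk down from root: G -> H -> A

Answer: G H A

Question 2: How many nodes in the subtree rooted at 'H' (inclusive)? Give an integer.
Subtree rooted at H contains: A, D, E, H
Count = 4

Answer: 4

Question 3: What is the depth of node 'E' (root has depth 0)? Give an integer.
Path from root to E: G -> H -> A -> E
Depth = number of edges = 3

Answer: 3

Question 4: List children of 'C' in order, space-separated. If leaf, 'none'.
Node C's children (from adjacency): B

Answer: B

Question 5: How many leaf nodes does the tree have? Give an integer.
Answer: 3

Derivation:
Leaves (nodes with no children): B, D, F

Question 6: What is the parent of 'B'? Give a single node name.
Answer: C

Derivation:
Scan adjacency: B appears as child of C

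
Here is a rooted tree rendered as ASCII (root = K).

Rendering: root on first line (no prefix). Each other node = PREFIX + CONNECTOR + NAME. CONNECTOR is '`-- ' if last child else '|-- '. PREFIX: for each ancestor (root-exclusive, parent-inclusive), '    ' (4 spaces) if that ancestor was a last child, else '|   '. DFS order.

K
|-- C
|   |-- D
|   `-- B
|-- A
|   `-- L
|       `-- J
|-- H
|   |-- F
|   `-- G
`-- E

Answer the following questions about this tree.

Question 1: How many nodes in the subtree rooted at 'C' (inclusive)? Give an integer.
Answer: 3

Derivation:
Subtree rooted at C contains: B, C, D
Count = 3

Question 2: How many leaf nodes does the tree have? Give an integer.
Answer: 6

Derivation:
Leaves (nodes with no children): B, D, E, F, G, J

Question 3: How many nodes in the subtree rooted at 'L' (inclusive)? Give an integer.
Subtree rooted at L contains: J, L
Count = 2

Answer: 2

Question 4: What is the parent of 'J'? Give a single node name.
Scan adjacency: J appears as child of L

Answer: L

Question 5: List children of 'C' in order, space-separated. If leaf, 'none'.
Node C's children (from adjacency): D, B

Answer: D B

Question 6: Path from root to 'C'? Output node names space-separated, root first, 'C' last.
Walk down from root: K -> C

Answer: K C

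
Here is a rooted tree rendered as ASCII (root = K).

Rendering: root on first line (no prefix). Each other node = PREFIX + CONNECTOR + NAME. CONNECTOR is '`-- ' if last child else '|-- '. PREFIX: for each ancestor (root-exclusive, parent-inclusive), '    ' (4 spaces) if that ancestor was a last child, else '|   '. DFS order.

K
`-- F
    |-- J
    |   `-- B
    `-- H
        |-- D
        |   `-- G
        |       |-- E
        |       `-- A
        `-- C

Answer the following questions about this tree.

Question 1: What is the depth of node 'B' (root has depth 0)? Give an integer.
Answer: 3

Derivation:
Path from root to B: K -> F -> J -> B
Depth = number of edges = 3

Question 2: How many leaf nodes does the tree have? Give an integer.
Leaves (nodes with no children): A, B, C, E

Answer: 4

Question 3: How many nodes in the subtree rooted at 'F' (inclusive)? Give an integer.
Answer: 9

Derivation:
Subtree rooted at F contains: A, B, C, D, E, F, G, H, J
Count = 9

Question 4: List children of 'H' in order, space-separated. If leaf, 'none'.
Answer: D C

Derivation:
Node H's children (from adjacency): D, C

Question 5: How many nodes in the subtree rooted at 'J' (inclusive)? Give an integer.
Subtree rooted at J contains: B, J
Count = 2

Answer: 2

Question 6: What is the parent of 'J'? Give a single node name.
Answer: F

Derivation:
Scan adjacency: J appears as child of F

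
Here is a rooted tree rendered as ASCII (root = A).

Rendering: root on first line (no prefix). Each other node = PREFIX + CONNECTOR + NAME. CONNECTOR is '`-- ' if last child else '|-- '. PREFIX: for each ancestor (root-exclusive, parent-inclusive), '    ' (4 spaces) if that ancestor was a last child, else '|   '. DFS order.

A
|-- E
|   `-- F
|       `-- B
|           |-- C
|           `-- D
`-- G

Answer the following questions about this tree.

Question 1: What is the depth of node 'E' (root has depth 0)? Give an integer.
Path from root to E: A -> E
Depth = number of edges = 1

Answer: 1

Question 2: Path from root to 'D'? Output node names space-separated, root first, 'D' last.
Answer: A E F B D

Derivation:
Walk down from root: A -> E -> F -> B -> D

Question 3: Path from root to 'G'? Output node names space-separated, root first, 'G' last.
Walk down from root: A -> G

Answer: A G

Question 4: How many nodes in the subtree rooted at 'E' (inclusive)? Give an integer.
Answer: 5

Derivation:
Subtree rooted at E contains: B, C, D, E, F
Count = 5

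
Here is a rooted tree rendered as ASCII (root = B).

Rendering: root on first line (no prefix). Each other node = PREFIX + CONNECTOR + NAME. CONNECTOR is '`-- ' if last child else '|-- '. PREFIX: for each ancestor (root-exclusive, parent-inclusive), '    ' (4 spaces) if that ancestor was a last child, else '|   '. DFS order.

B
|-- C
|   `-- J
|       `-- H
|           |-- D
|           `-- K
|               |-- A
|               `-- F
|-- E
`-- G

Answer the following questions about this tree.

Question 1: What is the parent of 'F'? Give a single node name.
Scan adjacency: F appears as child of K

Answer: K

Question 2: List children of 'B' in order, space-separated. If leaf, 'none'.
Node B's children (from adjacency): C, E, G

Answer: C E G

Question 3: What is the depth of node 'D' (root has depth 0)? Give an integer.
Path from root to D: B -> C -> J -> H -> D
Depth = number of edges = 4

Answer: 4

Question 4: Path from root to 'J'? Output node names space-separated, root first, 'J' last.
Answer: B C J

Derivation:
Walk down from root: B -> C -> J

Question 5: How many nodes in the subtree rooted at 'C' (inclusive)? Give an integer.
Subtree rooted at C contains: A, C, D, F, H, J, K
Count = 7

Answer: 7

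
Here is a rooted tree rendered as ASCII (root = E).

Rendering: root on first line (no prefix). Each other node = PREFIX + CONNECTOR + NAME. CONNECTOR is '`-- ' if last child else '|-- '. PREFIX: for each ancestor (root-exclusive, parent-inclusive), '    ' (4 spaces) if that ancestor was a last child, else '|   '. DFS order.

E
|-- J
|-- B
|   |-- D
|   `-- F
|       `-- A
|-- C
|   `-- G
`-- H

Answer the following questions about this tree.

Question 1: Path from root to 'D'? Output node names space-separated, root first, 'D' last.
Walk down from root: E -> B -> D

Answer: E B D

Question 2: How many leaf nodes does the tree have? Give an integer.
Answer: 5

Derivation:
Leaves (nodes with no children): A, D, G, H, J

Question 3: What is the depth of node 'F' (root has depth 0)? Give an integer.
Answer: 2

Derivation:
Path from root to F: E -> B -> F
Depth = number of edges = 2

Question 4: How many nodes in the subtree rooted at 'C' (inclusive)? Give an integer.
Subtree rooted at C contains: C, G
Count = 2

Answer: 2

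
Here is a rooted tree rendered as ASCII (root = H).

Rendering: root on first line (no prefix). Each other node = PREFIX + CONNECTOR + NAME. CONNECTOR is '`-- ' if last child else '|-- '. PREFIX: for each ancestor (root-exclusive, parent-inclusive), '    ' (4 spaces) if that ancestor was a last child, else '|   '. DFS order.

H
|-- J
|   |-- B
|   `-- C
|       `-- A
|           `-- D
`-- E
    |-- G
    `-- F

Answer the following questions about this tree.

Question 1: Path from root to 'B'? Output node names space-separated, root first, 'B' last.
Walk down from root: H -> J -> B

Answer: H J B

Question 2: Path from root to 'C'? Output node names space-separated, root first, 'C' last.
Answer: H J C

Derivation:
Walk down from root: H -> J -> C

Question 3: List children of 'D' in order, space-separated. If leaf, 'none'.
Answer: none

Derivation:
Node D's children (from adjacency): (leaf)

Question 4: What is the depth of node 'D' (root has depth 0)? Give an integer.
Path from root to D: H -> J -> C -> A -> D
Depth = number of edges = 4

Answer: 4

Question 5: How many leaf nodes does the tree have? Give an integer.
Answer: 4

Derivation:
Leaves (nodes with no children): B, D, F, G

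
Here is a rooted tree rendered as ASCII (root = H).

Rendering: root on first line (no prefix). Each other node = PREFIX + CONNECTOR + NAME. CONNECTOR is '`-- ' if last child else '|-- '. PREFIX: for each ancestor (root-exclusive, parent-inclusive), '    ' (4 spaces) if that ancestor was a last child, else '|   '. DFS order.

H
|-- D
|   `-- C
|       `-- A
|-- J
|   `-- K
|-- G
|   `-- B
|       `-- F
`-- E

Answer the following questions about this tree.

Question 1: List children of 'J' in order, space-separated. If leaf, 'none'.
Answer: K

Derivation:
Node J's children (from adjacency): K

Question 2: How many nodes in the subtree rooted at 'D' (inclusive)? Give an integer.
Subtree rooted at D contains: A, C, D
Count = 3

Answer: 3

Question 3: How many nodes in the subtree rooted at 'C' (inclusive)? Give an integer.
Answer: 2

Derivation:
Subtree rooted at C contains: A, C
Count = 2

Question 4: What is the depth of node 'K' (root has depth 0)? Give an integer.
Answer: 2

Derivation:
Path from root to K: H -> J -> K
Depth = number of edges = 2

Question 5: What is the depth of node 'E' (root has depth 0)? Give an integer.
Answer: 1

Derivation:
Path from root to E: H -> E
Depth = number of edges = 1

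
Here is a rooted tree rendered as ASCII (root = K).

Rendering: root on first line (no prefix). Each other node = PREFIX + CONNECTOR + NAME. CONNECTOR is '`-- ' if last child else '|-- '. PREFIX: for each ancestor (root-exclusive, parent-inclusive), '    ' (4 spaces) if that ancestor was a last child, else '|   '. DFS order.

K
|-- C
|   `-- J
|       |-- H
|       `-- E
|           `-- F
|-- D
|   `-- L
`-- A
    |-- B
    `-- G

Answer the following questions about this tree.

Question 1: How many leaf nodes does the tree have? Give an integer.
Leaves (nodes with no children): B, F, G, H, L

Answer: 5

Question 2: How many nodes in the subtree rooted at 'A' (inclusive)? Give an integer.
Answer: 3

Derivation:
Subtree rooted at A contains: A, B, G
Count = 3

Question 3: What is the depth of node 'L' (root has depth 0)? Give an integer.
Path from root to L: K -> D -> L
Depth = number of edges = 2

Answer: 2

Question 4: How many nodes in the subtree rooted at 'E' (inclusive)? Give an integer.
Answer: 2

Derivation:
Subtree rooted at E contains: E, F
Count = 2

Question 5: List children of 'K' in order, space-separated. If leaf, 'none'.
Answer: C D A

Derivation:
Node K's children (from adjacency): C, D, A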